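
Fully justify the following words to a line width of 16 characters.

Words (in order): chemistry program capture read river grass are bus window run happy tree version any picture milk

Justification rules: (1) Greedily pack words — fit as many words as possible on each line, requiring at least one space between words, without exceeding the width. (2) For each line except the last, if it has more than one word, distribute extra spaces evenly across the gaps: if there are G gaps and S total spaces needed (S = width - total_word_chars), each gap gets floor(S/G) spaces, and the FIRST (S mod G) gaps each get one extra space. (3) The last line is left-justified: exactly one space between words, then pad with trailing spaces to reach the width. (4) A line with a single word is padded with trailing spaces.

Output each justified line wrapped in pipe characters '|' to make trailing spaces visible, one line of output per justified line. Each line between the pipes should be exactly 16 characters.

Line 1: ['chemistry'] (min_width=9, slack=7)
Line 2: ['program', 'capture'] (min_width=15, slack=1)
Line 3: ['read', 'river', 'grass'] (min_width=16, slack=0)
Line 4: ['are', 'bus', 'window'] (min_width=14, slack=2)
Line 5: ['run', 'happy', 'tree'] (min_width=14, slack=2)
Line 6: ['version', 'any'] (min_width=11, slack=5)
Line 7: ['picture', 'milk'] (min_width=12, slack=4)

Answer: |chemistry       |
|program  capture|
|read river grass|
|are  bus  window|
|run  happy  tree|
|version      any|
|picture milk    |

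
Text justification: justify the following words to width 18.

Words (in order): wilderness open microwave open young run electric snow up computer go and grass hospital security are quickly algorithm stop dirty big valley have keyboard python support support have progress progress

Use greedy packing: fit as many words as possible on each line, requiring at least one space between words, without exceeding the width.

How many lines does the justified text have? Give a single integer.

Answer: 13

Derivation:
Line 1: ['wilderness', 'open'] (min_width=15, slack=3)
Line 2: ['microwave', 'open'] (min_width=14, slack=4)
Line 3: ['young', 'run', 'electric'] (min_width=18, slack=0)
Line 4: ['snow', 'up', 'computer'] (min_width=16, slack=2)
Line 5: ['go', 'and', 'grass'] (min_width=12, slack=6)
Line 6: ['hospital', 'security'] (min_width=17, slack=1)
Line 7: ['are', 'quickly'] (min_width=11, slack=7)
Line 8: ['algorithm', 'stop'] (min_width=14, slack=4)
Line 9: ['dirty', 'big', 'valley'] (min_width=16, slack=2)
Line 10: ['have', 'keyboard'] (min_width=13, slack=5)
Line 11: ['python', 'support'] (min_width=14, slack=4)
Line 12: ['support', 'have'] (min_width=12, slack=6)
Line 13: ['progress', 'progress'] (min_width=17, slack=1)
Total lines: 13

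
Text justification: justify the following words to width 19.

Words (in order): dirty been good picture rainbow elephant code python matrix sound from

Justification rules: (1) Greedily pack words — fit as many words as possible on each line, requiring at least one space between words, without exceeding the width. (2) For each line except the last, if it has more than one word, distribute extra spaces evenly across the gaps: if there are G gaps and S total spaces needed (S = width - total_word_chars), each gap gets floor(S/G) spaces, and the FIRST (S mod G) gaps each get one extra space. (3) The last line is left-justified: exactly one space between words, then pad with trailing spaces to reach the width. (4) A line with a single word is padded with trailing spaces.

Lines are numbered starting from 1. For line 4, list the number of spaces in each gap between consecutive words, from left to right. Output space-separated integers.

Line 1: ['dirty', 'been', 'good'] (min_width=15, slack=4)
Line 2: ['picture', 'rainbow'] (min_width=15, slack=4)
Line 3: ['elephant', 'code'] (min_width=13, slack=6)
Line 4: ['python', 'matrix', 'sound'] (min_width=19, slack=0)
Line 5: ['from'] (min_width=4, slack=15)

Answer: 1 1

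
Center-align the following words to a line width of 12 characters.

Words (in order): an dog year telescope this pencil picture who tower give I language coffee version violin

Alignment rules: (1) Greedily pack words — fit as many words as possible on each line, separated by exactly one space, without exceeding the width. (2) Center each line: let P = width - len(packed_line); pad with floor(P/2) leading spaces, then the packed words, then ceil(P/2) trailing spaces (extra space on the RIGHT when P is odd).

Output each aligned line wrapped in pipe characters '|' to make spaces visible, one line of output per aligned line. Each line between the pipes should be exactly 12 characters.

Line 1: ['an', 'dog', 'year'] (min_width=11, slack=1)
Line 2: ['telescope'] (min_width=9, slack=3)
Line 3: ['this', 'pencil'] (min_width=11, slack=1)
Line 4: ['picture', 'who'] (min_width=11, slack=1)
Line 5: ['tower', 'give', 'I'] (min_width=12, slack=0)
Line 6: ['language'] (min_width=8, slack=4)
Line 7: ['coffee'] (min_width=6, slack=6)
Line 8: ['version'] (min_width=7, slack=5)
Line 9: ['violin'] (min_width=6, slack=6)

Answer: |an dog year |
| telescope  |
|this pencil |
|picture who |
|tower give I|
|  language  |
|   coffee   |
|  version   |
|   violin   |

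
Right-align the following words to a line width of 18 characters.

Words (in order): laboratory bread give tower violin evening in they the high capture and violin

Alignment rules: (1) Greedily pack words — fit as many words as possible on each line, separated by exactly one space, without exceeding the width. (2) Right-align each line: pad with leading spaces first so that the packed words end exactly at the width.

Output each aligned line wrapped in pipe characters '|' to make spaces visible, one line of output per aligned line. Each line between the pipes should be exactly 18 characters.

Answer: |  laboratory bread|
| give tower violin|
|   evening in they|
|  the high capture|
|        and violin|

Derivation:
Line 1: ['laboratory', 'bread'] (min_width=16, slack=2)
Line 2: ['give', 'tower', 'violin'] (min_width=17, slack=1)
Line 3: ['evening', 'in', 'they'] (min_width=15, slack=3)
Line 4: ['the', 'high', 'capture'] (min_width=16, slack=2)
Line 5: ['and', 'violin'] (min_width=10, slack=8)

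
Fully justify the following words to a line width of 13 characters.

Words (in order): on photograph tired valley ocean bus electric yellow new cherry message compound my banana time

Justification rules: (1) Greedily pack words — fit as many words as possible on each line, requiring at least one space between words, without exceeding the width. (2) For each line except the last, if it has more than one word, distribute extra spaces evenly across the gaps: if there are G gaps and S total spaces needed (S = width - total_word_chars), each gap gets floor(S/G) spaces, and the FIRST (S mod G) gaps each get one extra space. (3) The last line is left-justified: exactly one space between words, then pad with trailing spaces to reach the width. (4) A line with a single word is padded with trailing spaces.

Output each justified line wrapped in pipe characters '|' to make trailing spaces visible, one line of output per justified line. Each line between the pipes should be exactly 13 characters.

Line 1: ['on', 'photograph'] (min_width=13, slack=0)
Line 2: ['tired', 'valley'] (min_width=12, slack=1)
Line 3: ['ocean', 'bus'] (min_width=9, slack=4)
Line 4: ['electric'] (min_width=8, slack=5)
Line 5: ['yellow', 'new'] (min_width=10, slack=3)
Line 6: ['cherry'] (min_width=6, slack=7)
Line 7: ['message'] (min_width=7, slack=6)
Line 8: ['compound', 'my'] (min_width=11, slack=2)
Line 9: ['banana', 'time'] (min_width=11, slack=2)

Answer: |on photograph|
|tired  valley|
|ocean     bus|
|electric     |
|yellow    new|
|cherry       |
|message      |
|compound   my|
|banana time  |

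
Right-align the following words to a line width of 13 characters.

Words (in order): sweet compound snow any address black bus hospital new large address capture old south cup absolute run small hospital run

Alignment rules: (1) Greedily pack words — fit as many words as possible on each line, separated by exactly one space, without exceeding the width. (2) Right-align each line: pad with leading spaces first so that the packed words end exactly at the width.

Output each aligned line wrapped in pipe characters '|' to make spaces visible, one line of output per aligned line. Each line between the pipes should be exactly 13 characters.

Answer: |        sweet|
|compound snow|
|  any address|
|    black bus|
| hospital new|
|large address|
|  capture old|
|    south cup|
| absolute run|
|        small|
| hospital run|

Derivation:
Line 1: ['sweet'] (min_width=5, slack=8)
Line 2: ['compound', 'snow'] (min_width=13, slack=0)
Line 3: ['any', 'address'] (min_width=11, slack=2)
Line 4: ['black', 'bus'] (min_width=9, slack=4)
Line 5: ['hospital', 'new'] (min_width=12, slack=1)
Line 6: ['large', 'address'] (min_width=13, slack=0)
Line 7: ['capture', 'old'] (min_width=11, slack=2)
Line 8: ['south', 'cup'] (min_width=9, slack=4)
Line 9: ['absolute', 'run'] (min_width=12, slack=1)
Line 10: ['small'] (min_width=5, slack=8)
Line 11: ['hospital', 'run'] (min_width=12, slack=1)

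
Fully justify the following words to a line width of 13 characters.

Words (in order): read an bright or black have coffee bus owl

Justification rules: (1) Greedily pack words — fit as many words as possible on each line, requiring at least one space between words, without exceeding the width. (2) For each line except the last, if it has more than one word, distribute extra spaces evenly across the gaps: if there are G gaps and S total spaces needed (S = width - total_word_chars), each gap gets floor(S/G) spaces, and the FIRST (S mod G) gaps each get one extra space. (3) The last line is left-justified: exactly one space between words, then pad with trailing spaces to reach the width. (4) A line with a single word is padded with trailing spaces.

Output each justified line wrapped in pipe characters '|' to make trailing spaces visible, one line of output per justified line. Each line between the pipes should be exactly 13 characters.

Line 1: ['read', 'an'] (min_width=7, slack=6)
Line 2: ['bright', 'or'] (min_width=9, slack=4)
Line 3: ['black', 'have'] (min_width=10, slack=3)
Line 4: ['coffee', 'bus'] (min_width=10, slack=3)
Line 5: ['owl'] (min_width=3, slack=10)

Answer: |read       an|
|bright     or|
|black    have|
|coffee    bus|
|owl          |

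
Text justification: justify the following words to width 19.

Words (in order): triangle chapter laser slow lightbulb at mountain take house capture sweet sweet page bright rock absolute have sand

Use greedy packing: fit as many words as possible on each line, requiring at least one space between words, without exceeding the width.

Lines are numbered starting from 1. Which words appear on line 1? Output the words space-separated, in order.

Line 1: ['triangle', 'chapter'] (min_width=16, slack=3)
Line 2: ['laser', 'slow'] (min_width=10, slack=9)
Line 3: ['lightbulb', 'at'] (min_width=12, slack=7)
Line 4: ['mountain', 'take', 'house'] (min_width=19, slack=0)
Line 5: ['capture', 'sweet', 'sweet'] (min_width=19, slack=0)
Line 6: ['page', 'bright', 'rock'] (min_width=16, slack=3)
Line 7: ['absolute', 'have', 'sand'] (min_width=18, slack=1)

Answer: triangle chapter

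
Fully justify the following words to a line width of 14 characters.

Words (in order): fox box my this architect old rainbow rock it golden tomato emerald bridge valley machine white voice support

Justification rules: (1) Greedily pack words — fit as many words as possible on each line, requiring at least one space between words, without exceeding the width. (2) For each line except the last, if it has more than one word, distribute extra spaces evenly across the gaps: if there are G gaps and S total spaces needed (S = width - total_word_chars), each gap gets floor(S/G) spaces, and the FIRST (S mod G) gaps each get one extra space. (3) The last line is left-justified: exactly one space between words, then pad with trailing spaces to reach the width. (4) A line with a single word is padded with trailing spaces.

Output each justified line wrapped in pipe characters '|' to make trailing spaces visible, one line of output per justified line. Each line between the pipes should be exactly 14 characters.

Line 1: ['fox', 'box', 'my'] (min_width=10, slack=4)
Line 2: ['this', 'architect'] (min_width=14, slack=0)
Line 3: ['old', 'rainbow'] (min_width=11, slack=3)
Line 4: ['rock', 'it', 'golden'] (min_width=14, slack=0)
Line 5: ['tomato', 'emerald'] (min_width=14, slack=0)
Line 6: ['bridge', 'valley'] (min_width=13, slack=1)
Line 7: ['machine', 'white'] (min_width=13, slack=1)
Line 8: ['voice', 'support'] (min_width=13, slack=1)

Answer: |fox   box   my|
|this architect|
|old    rainbow|
|rock it golden|
|tomato emerald|
|bridge  valley|
|machine  white|
|voice support |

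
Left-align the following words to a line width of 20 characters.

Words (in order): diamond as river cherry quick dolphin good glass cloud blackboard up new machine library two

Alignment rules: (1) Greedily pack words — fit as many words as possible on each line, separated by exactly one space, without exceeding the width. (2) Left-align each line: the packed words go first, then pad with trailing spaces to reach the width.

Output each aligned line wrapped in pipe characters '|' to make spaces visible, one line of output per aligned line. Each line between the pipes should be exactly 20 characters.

Line 1: ['diamond', 'as', 'river'] (min_width=16, slack=4)
Line 2: ['cherry', 'quick', 'dolphin'] (min_width=20, slack=0)
Line 3: ['good', 'glass', 'cloud'] (min_width=16, slack=4)
Line 4: ['blackboard', 'up', 'new'] (min_width=17, slack=3)
Line 5: ['machine', 'library', 'two'] (min_width=19, slack=1)

Answer: |diamond as river    |
|cherry quick dolphin|
|good glass cloud    |
|blackboard up new   |
|machine library two |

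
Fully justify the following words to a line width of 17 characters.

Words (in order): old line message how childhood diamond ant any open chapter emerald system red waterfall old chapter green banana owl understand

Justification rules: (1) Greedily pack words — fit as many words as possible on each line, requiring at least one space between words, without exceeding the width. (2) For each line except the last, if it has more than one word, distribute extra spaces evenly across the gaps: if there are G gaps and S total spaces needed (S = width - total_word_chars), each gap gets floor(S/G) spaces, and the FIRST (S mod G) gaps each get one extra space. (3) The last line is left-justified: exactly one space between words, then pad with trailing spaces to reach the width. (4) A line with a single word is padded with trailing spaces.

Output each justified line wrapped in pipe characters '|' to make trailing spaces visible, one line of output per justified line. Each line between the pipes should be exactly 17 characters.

Line 1: ['old', 'line', 'message'] (min_width=16, slack=1)
Line 2: ['how', 'childhood'] (min_width=13, slack=4)
Line 3: ['diamond', 'ant', 'any'] (min_width=15, slack=2)
Line 4: ['open', 'chapter'] (min_width=12, slack=5)
Line 5: ['emerald', 'system'] (min_width=14, slack=3)
Line 6: ['red', 'waterfall', 'old'] (min_width=17, slack=0)
Line 7: ['chapter', 'green'] (min_width=13, slack=4)
Line 8: ['banana', 'owl'] (min_width=10, slack=7)
Line 9: ['understand'] (min_width=10, slack=7)

Answer: |old  line message|
|how     childhood|
|diamond  ant  any|
|open      chapter|
|emerald    system|
|red waterfall old|
|chapter     green|
|banana        owl|
|understand       |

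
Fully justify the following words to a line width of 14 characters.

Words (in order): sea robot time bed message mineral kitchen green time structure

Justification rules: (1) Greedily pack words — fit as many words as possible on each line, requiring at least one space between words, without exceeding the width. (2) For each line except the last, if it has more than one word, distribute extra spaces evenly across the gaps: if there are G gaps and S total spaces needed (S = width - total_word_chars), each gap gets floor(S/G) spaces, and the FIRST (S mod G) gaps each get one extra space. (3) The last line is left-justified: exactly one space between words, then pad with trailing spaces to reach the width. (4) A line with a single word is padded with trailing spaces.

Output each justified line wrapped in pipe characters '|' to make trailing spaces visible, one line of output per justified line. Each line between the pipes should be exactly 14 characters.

Line 1: ['sea', 'robot', 'time'] (min_width=14, slack=0)
Line 2: ['bed', 'message'] (min_width=11, slack=3)
Line 3: ['mineral'] (min_width=7, slack=7)
Line 4: ['kitchen', 'green'] (min_width=13, slack=1)
Line 5: ['time', 'structure'] (min_width=14, slack=0)

Answer: |sea robot time|
|bed    message|
|mineral       |
|kitchen  green|
|time structure|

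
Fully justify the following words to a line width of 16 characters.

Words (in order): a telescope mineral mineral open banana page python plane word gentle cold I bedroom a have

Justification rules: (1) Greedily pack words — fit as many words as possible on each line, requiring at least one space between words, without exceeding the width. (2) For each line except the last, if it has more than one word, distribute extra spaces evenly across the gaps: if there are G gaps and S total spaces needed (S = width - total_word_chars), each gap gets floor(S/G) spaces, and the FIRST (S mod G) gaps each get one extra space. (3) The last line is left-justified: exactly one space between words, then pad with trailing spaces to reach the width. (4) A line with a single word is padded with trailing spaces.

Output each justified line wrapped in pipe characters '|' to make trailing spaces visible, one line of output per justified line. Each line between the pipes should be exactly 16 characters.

Line 1: ['a', 'telescope'] (min_width=11, slack=5)
Line 2: ['mineral', 'mineral'] (min_width=15, slack=1)
Line 3: ['open', 'banana', 'page'] (min_width=16, slack=0)
Line 4: ['python', 'plane'] (min_width=12, slack=4)
Line 5: ['word', 'gentle', 'cold'] (min_width=16, slack=0)
Line 6: ['I', 'bedroom', 'a', 'have'] (min_width=16, slack=0)

Answer: |a      telescope|
|mineral  mineral|
|open banana page|
|python     plane|
|word gentle cold|
|I bedroom a have|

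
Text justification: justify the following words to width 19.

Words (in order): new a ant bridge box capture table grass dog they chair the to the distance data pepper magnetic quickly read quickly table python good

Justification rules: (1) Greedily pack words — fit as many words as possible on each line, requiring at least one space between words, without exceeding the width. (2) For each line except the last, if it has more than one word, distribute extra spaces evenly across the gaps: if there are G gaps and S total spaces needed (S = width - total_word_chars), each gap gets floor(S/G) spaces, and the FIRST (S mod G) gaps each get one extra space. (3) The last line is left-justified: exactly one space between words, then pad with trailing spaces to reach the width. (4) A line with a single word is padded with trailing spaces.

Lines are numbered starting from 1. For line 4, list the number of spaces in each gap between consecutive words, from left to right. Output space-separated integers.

Line 1: ['new', 'a', 'ant', 'bridge'] (min_width=16, slack=3)
Line 2: ['box', 'capture', 'table'] (min_width=17, slack=2)
Line 3: ['grass', 'dog', 'they'] (min_width=14, slack=5)
Line 4: ['chair', 'the', 'to', 'the'] (min_width=16, slack=3)
Line 5: ['distance', 'data'] (min_width=13, slack=6)
Line 6: ['pepper', 'magnetic'] (min_width=15, slack=4)
Line 7: ['quickly', 'read'] (min_width=12, slack=7)
Line 8: ['quickly', 'table'] (min_width=13, slack=6)
Line 9: ['python', 'good'] (min_width=11, slack=8)

Answer: 2 2 2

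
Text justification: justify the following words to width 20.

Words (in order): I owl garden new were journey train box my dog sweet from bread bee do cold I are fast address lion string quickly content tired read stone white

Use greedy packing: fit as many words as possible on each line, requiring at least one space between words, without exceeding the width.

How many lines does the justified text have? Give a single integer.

Line 1: ['I', 'owl', 'garden', 'new'] (min_width=16, slack=4)
Line 2: ['were', 'journey', 'train'] (min_width=18, slack=2)
Line 3: ['box', 'my', 'dog', 'sweet'] (min_width=16, slack=4)
Line 4: ['from', 'bread', 'bee', 'do'] (min_width=17, slack=3)
Line 5: ['cold', 'I', 'are', 'fast'] (min_width=15, slack=5)
Line 6: ['address', 'lion', 'string'] (min_width=19, slack=1)
Line 7: ['quickly', 'content'] (min_width=15, slack=5)
Line 8: ['tired', 'read', 'stone'] (min_width=16, slack=4)
Line 9: ['white'] (min_width=5, slack=15)
Total lines: 9

Answer: 9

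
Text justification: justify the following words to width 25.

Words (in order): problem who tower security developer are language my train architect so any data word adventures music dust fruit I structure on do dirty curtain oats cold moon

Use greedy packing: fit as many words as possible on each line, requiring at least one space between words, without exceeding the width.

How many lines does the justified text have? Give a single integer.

Answer: 8

Derivation:
Line 1: ['problem', 'who', 'tower'] (min_width=17, slack=8)
Line 2: ['security', 'developer', 'are'] (min_width=22, slack=3)
Line 3: ['language', 'my', 'train'] (min_width=17, slack=8)
Line 4: ['architect', 'so', 'any', 'data'] (min_width=21, slack=4)
Line 5: ['word', 'adventures', 'music'] (min_width=21, slack=4)
Line 6: ['dust', 'fruit', 'I', 'structure', 'on'] (min_width=25, slack=0)
Line 7: ['do', 'dirty', 'curtain', 'oats'] (min_width=21, slack=4)
Line 8: ['cold', 'moon'] (min_width=9, slack=16)
Total lines: 8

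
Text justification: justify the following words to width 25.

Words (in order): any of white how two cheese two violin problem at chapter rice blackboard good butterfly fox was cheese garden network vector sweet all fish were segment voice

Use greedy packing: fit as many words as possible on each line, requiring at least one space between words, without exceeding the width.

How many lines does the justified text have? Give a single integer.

Answer: 7

Derivation:
Line 1: ['any', 'of', 'white', 'how', 'two'] (min_width=20, slack=5)
Line 2: ['cheese', 'two', 'violin', 'problem'] (min_width=25, slack=0)
Line 3: ['at', 'chapter', 'rice'] (min_width=15, slack=10)
Line 4: ['blackboard', 'good', 'butterfly'] (min_width=25, slack=0)
Line 5: ['fox', 'was', 'cheese', 'garden'] (min_width=21, slack=4)
Line 6: ['network', 'vector', 'sweet', 'all'] (min_width=24, slack=1)
Line 7: ['fish', 'were', 'segment', 'voice'] (min_width=23, slack=2)
Total lines: 7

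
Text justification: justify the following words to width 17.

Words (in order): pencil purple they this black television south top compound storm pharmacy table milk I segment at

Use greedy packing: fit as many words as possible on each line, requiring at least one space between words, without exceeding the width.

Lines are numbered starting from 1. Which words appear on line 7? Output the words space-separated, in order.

Line 1: ['pencil', 'purple'] (min_width=13, slack=4)
Line 2: ['they', 'this', 'black'] (min_width=15, slack=2)
Line 3: ['television', 'south'] (min_width=16, slack=1)
Line 4: ['top', 'compound'] (min_width=12, slack=5)
Line 5: ['storm', 'pharmacy'] (min_width=14, slack=3)
Line 6: ['table', 'milk', 'I'] (min_width=12, slack=5)
Line 7: ['segment', 'at'] (min_width=10, slack=7)

Answer: segment at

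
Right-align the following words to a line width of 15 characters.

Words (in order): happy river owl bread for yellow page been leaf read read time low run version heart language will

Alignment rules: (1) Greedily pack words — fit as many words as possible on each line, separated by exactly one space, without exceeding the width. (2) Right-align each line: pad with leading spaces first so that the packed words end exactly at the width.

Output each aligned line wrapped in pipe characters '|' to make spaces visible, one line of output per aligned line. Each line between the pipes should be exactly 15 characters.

Answer: |happy river owl|
|      bread for|
|    yellow page|
| been leaf read|
|  read time low|
|    run version|
| heart language|
|           will|

Derivation:
Line 1: ['happy', 'river', 'owl'] (min_width=15, slack=0)
Line 2: ['bread', 'for'] (min_width=9, slack=6)
Line 3: ['yellow', 'page'] (min_width=11, slack=4)
Line 4: ['been', 'leaf', 'read'] (min_width=14, slack=1)
Line 5: ['read', 'time', 'low'] (min_width=13, slack=2)
Line 6: ['run', 'version'] (min_width=11, slack=4)
Line 7: ['heart', 'language'] (min_width=14, slack=1)
Line 8: ['will'] (min_width=4, slack=11)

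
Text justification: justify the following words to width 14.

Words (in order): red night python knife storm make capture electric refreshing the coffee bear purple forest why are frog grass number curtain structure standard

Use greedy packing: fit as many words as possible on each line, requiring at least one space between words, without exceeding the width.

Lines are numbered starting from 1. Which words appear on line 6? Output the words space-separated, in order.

Answer: refreshing the

Derivation:
Line 1: ['red', 'night'] (min_width=9, slack=5)
Line 2: ['python', 'knife'] (min_width=12, slack=2)
Line 3: ['storm', 'make'] (min_width=10, slack=4)
Line 4: ['capture'] (min_width=7, slack=7)
Line 5: ['electric'] (min_width=8, slack=6)
Line 6: ['refreshing', 'the'] (min_width=14, slack=0)
Line 7: ['coffee', 'bear'] (min_width=11, slack=3)
Line 8: ['purple', 'forest'] (min_width=13, slack=1)
Line 9: ['why', 'are', 'frog'] (min_width=12, slack=2)
Line 10: ['grass', 'number'] (min_width=12, slack=2)
Line 11: ['curtain'] (min_width=7, slack=7)
Line 12: ['structure'] (min_width=9, slack=5)
Line 13: ['standard'] (min_width=8, slack=6)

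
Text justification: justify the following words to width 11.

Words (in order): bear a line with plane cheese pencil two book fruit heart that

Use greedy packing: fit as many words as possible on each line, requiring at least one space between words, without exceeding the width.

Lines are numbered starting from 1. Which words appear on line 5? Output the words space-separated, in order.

Line 1: ['bear', 'a', 'line'] (min_width=11, slack=0)
Line 2: ['with', 'plane'] (min_width=10, slack=1)
Line 3: ['cheese'] (min_width=6, slack=5)
Line 4: ['pencil', 'two'] (min_width=10, slack=1)
Line 5: ['book', 'fruit'] (min_width=10, slack=1)
Line 6: ['heart', 'that'] (min_width=10, slack=1)

Answer: book fruit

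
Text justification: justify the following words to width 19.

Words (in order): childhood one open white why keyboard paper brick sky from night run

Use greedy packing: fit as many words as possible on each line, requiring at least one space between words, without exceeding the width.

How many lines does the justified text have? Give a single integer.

Line 1: ['childhood', 'one', 'open'] (min_width=18, slack=1)
Line 2: ['white', 'why', 'keyboard'] (min_width=18, slack=1)
Line 3: ['paper', 'brick', 'sky'] (min_width=15, slack=4)
Line 4: ['from', 'night', 'run'] (min_width=14, slack=5)
Total lines: 4

Answer: 4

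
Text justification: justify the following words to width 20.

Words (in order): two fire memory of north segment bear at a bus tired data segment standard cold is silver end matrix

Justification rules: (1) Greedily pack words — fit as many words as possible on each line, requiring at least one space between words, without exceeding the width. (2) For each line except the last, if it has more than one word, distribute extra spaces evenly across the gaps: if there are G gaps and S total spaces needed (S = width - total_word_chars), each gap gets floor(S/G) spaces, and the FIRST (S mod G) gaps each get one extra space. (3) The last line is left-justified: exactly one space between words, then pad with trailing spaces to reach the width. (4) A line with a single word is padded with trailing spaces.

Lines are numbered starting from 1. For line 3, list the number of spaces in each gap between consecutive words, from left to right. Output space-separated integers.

Answer: 2 1 1 1

Derivation:
Line 1: ['two', 'fire', 'memory', 'of'] (min_width=18, slack=2)
Line 2: ['north', 'segment', 'bear'] (min_width=18, slack=2)
Line 3: ['at', 'a', 'bus', 'tired', 'data'] (min_width=19, slack=1)
Line 4: ['segment', 'standard'] (min_width=16, slack=4)
Line 5: ['cold', 'is', 'silver', 'end'] (min_width=18, slack=2)
Line 6: ['matrix'] (min_width=6, slack=14)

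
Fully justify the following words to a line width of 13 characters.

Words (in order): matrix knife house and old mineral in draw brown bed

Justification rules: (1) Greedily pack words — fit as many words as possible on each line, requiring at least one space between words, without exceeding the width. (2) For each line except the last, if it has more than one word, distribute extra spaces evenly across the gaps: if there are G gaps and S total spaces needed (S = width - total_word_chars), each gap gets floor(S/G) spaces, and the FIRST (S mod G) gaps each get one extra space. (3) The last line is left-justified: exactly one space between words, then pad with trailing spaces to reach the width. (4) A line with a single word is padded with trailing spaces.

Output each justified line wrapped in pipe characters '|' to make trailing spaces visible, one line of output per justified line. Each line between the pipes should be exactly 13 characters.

Answer: |matrix  knife|
|house and old|
|mineral    in|
|draw    brown|
|bed          |

Derivation:
Line 1: ['matrix', 'knife'] (min_width=12, slack=1)
Line 2: ['house', 'and', 'old'] (min_width=13, slack=0)
Line 3: ['mineral', 'in'] (min_width=10, slack=3)
Line 4: ['draw', 'brown'] (min_width=10, slack=3)
Line 5: ['bed'] (min_width=3, slack=10)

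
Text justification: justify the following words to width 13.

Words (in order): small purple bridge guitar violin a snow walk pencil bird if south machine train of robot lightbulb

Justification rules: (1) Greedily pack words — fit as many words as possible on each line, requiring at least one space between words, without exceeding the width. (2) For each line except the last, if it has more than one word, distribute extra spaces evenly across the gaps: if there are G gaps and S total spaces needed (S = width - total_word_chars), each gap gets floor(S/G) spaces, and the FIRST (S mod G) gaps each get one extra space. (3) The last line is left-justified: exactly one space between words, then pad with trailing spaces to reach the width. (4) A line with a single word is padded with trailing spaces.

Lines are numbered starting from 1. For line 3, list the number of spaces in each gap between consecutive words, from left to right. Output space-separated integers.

Line 1: ['small', 'purple'] (min_width=12, slack=1)
Line 2: ['bridge', 'guitar'] (min_width=13, slack=0)
Line 3: ['violin', 'a', 'snow'] (min_width=13, slack=0)
Line 4: ['walk', 'pencil'] (min_width=11, slack=2)
Line 5: ['bird', 'if', 'south'] (min_width=13, slack=0)
Line 6: ['machine', 'train'] (min_width=13, slack=0)
Line 7: ['of', 'robot'] (min_width=8, slack=5)
Line 8: ['lightbulb'] (min_width=9, slack=4)

Answer: 1 1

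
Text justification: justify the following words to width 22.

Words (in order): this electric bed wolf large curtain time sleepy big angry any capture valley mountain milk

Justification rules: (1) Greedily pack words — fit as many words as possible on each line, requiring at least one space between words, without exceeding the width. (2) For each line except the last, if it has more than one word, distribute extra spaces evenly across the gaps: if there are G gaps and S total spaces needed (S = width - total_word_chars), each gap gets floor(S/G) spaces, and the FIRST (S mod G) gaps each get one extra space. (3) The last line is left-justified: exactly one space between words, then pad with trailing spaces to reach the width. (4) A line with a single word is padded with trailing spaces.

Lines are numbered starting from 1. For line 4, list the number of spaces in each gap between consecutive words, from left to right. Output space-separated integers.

Line 1: ['this', 'electric', 'bed', 'wolf'] (min_width=22, slack=0)
Line 2: ['large', 'curtain', 'time'] (min_width=18, slack=4)
Line 3: ['sleepy', 'big', 'angry', 'any'] (min_width=20, slack=2)
Line 4: ['capture', 'valley'] (min_width=14, slack=8)
Line 5: ['mountain', 'milk'] (min_width=13, slack=9)

Answer: 9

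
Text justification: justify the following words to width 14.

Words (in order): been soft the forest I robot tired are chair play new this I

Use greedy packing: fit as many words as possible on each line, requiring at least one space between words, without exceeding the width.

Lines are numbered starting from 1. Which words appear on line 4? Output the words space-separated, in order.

Line 1: ['been', 'soft', 'the'] (min_width=13, slack=1)
Line 2: ['forest', 'I', 'robot'] (min_width=14, slack=0)
Line 3: ['tired', 'are'] (min_width=9, slack=5)
Line 4: ['chair', 'play', 'new'] (min_width=14, slack=0)
Line 5: ['this', 'I'] (min_width=6, slack=8)

Answer: chair play new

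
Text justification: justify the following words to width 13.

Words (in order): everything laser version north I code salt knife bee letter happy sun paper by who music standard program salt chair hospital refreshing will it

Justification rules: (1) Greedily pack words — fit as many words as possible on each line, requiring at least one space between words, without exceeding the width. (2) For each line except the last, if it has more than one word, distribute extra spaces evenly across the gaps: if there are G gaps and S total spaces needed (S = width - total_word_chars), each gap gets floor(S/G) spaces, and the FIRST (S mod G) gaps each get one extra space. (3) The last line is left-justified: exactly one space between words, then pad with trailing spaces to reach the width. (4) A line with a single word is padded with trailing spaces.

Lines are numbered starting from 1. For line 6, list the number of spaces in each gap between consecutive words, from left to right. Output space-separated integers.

Answer: 5

Derivation:
Line 1: ['everything'] (min_width=10, slack=3)
Line 2: ['laser', 'version'] (min_width=13, slack=0)
Line 3: ['north', 'I', 'code'] (min_width=12, slack=1)
Line 4: ['salt', 'knife'] (min_width=10, slack=3)
Line 5: ['bee', 'letter'] (min_width=10, slack=3)
Line 6: ['happy', 'sun'] (min_width=9, slack=4)
Line 7: ['paper', 'by', 'who'] (min_width=12, slack=1)
Line 8: ['music'] (min_width=5, slack=8)
Line 9: ['standard'] (min_width=8, slack=5)
Line 10: ['program', 'salt'] (min_width=12, slack=1)
Line 11: ['chair'] (min_width=5, slack=8)
Line 12: ['hospital'] (min_width=8, slack=5)
Line 13: ['refreshing'] (min_width=10, slack=3)
Line 14: ['will', 'it'] (min_width=7, slack=6)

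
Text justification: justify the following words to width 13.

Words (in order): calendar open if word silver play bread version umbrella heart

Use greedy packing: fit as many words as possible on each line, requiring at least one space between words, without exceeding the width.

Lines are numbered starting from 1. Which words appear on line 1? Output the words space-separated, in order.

Line 1: ['calendar', 'open'] (min_width=13, slack=0)
Line 2: ['if', 'word'] (min_width=7, slack=6)
Line 3: ['silver', 'play'] (min_width=11, slack=2)
Line 4: ['bread', 'version'] (min_width=13, slack=0)
Line 5: ['umbrella'] (min_width=8, slack=5)
Line 6: ['heart'] (min_width=5, slack=8)

Answer: calendar open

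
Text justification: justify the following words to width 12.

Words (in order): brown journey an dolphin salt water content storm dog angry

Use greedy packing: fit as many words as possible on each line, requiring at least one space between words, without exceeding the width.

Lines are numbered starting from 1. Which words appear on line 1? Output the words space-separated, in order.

Answer: brown

Derivation:
Line 1: ['brown'] (min_width=5, slack=7)
Line 2: ['journey', 'an'] (min_width=10, slack=2)
Line 3: ['dolphin', 'salt'] (min_width=12, slack=0)
Line 4: ['water'] (min_width=5, slack=7)
Line 5: ['content'] (min_width=7, slack=5)
Line 6: ['storm', 'dog'] (min_width=9, slack=3)
Line 7: ['angry'] (min_width=5, slack=7)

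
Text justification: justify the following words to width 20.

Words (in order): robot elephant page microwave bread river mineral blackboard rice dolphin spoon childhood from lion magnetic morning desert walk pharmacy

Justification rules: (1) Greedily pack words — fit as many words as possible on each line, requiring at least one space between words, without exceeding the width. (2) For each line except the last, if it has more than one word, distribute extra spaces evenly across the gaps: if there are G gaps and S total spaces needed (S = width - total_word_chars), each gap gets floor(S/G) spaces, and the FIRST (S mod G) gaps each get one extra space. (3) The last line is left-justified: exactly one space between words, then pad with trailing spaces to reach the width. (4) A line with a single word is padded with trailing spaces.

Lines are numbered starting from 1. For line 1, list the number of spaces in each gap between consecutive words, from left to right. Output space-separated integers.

Line 1: ['robot', 'elephant', 'page'] (min_width=19, slack=1)
Line 2: ['microwave', 'bread'] (min_width=15, slack=5)
Line 3: ['river', 'mineral'] (min_width=13, slack=7)
Line 4: ['blackboard', 'rice'] (min_width=15, slack=5)
Line 5: ['dolphin', 'spoon'] (min_width=13, slack=7)
Line 6: ['childhood', 'from', 'lion'] (min_width=19, slack=1)
Line 7: ['magnetic', 'morning'] (min_width=16, slack=4)
Line 8: ['desert', 'walk', 'pharmacy'] (min_width=20, slack=0)

Answer: 2 1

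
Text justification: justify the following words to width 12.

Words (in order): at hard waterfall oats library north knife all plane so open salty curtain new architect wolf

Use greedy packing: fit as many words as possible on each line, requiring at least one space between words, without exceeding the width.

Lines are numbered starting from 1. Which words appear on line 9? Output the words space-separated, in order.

Line 1: ['at', 'hard'] (min_width=7, slack=5)
Line 2: ['waterfall'] (min_width=9, slack=3)
Line 3: ['oats', 'library'] (min_width=12, slack=0)
Line 4: ['north', 'knife'] (min_width=11, slack=1)
Line 5: ['all', 'plane', 'so'] (min_width=12, slack=0)
Line 6: ['open', 'salty'] (min_width=10, slack=2)
Line 7: ['curtain', 'new'] (min_width=11, slack=1)
Line 8: ['architect'] (min_width=9, slack=3)
Line 9: ['wolf'] (min_width=4, slack=8)

Answer: wolf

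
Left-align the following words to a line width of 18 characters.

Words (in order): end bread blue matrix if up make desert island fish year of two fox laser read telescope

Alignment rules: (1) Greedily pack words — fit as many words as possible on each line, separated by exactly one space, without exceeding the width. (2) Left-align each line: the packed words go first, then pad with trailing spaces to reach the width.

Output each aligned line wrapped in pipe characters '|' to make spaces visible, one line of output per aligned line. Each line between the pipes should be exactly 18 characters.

Line 1: ['end', 'bread', 'blue'] (min_width=14, slack=4)
Line 2: ['matrix', 'if', 'up', 'make'] (min_width=17, slack=1)
Line 3: ['desert', 'island', 'fish'] (min_width=18, slack=0)
Line 4: ['year', 'of', 'two', 'fox'] (min_width=15, slack=3)
Line 5: ['laser', 'read'] (min_width=10, slack=8)
Line 6: ['telescope'] (min_width=9, slack=9)

Answer: |end bread blue    |
|matrix if up make |
|desert island fish|
|year of two fox   |
|laser read        |
|telescope         |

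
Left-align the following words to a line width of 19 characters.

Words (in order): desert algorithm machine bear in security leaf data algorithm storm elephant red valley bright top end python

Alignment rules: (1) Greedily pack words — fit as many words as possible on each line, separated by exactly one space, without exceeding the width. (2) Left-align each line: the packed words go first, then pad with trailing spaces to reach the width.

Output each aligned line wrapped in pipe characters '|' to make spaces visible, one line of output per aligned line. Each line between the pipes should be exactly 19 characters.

Line 1: ['desert', 'algorithm'] (min_width=16, slack=3)
Line 2: ['machine', 'bear', 'in'] (min_width=15, slack=4)
Line 3: ['security', 'leaf', 'data'] (min_width=18, slack=1)
Line 4: ['algorithm', 'storm'] (min_width=15, slack=4)
Line 5: ['elephant', 'red', 'valley'] (min_width=19, slack=0)
Line 6: ['bright', 'top', 'end'] (min_width=14, slack=5)
Line 7: ['python'] (min_width=6, slack=13)

Answer: |desert algorithm   |
|machine bear in    |
|security leaf data |
|algorithm storm    |
|elephant red valley|
|bright top end     |
|python             |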